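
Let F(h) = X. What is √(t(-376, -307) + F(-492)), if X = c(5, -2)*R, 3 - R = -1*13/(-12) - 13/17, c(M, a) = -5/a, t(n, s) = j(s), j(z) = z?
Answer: I*√12497142/204 ≈ 17.329*I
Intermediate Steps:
t(n, s) = s
R = 547/204 (R = 3 - (-1*13/(-12) - 13/17) = 3 - (-13*(-1/12) - 13*1/17) = 3 - (13/12 - 13/17) = 3 - 1*65/204 = 3 - 65/204 = 547/204 ≈ 2.6814)
X = 2735/408 (X = -5/(-2)*(547/204) = -5*(-½)*(547/204) = (5/2)*(547/204) = 2735/408 ≈ 6.7034)
F(h) = 2735/408
√(t(-376, -307) + F(-492)) = √(-307 + 2735/408) = √(-122521/408) = I*√12497142/204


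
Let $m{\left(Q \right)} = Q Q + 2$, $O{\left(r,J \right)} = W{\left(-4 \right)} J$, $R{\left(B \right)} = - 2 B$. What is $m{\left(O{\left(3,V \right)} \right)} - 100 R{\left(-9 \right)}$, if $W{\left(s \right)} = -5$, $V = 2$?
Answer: $-1698$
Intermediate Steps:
$O{\left(r,J \right)} = - 5 J$
$m{\left(Q \right)} = 2 + Q^{2}$ ($m{\left(Q \right)} = Q^{2} + 2 = 2 + Q^{2}$)
$m{\left(O{\left(3,V \right)} \right)} - 100 R{\left(-9 \right)} = \left(2 + \left(\left(-5\right) 2\right)^{2}\right) - 100 \left(\left(-2\right) \left(-9\right)\right) = \left(2 + \left(-10\right)^{2}\right) - 1800 = \left(2 + 100\right) - 1800 = 102 - 1800 = -1698$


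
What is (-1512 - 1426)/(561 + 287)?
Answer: -1469/424 ≈ -3.4646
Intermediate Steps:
(-1512 - 1426)/(561 + 287) = -2938/848 = (1/848)*(-2938) = -1469/424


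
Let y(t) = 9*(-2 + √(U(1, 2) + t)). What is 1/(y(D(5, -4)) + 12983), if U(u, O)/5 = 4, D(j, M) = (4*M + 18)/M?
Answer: 25930/336179291 - 9*√78/336179291 ≈ 7.6895e-5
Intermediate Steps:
D(j, M) = (18 + 4*M)/M
U(u, O) = 20 (U(u, O) = 5*4 = 20)
y(t) = -18 + 9*√(20 + t) (y(t) = 9*(-2 + √(20 + t)) = -18 + 9*√(20 + t))
1/(y(D(5, -4)) + 12983) = 1/((-18 + 9*√(20 + (4 + 18/(-4)))) + 12983) = 1/((-18 + 9*√(20 + (4 + 18*(-¼)))) + 12983) = 1/((-18 + 9*√(20 + (4 - 9/2))) + 12983) = 1/((-18 + 9*√(20 - ½)) + 12983) = 1/((-18 + 9*√(39/2)) + 12983) = 1/((-18 + 9*(√78/2)) + 12983) = 1/((-18 + 9*√78/2) + 12983) = 1/(12965 + 9*√78/2)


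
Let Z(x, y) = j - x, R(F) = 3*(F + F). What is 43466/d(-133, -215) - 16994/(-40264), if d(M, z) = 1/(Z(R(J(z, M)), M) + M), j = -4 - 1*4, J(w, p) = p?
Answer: 574912793881/20132 ≈ 2.8557e+7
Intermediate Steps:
j = -8 (j = -4 - 4 = -8)
R(F) = 6*F (R(F) = 3*(2*F) = 6*F)
Z(x, y) = -8 - x
d(M, z) = 1/(-8 - 5*M) (d(M, z) = 1/((-8 - 6*M) + M) = 1/(-8 - 5*M))
43466/d(-133, -215) - 16994/(-40264) = 43466/((-1/(8 + 5*(-133)))) - 16994/(-40264) = 43466/((-1/(8 - 665))) - 16994*(-1/40264) = 43466/((-1/(-657))) + 8497/20132 = 43466/((-1*(-1/657))) + 8497/20132 = 43466/(1/657) + 8497/20132 = 43466*657 + 8497/20132 = 28557162 + 8497/20132 = 574912793881/20132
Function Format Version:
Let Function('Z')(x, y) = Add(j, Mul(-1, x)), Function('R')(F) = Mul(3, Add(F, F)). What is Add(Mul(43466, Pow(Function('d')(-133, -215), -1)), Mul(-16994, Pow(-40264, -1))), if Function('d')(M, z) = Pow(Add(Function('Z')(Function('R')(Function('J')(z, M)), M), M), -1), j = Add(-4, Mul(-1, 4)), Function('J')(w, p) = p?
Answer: Rational(574912793881, 20132) ≈ 2.8557e+7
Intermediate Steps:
j = -8 (j = Add(-4, -4) = -8)
Function('R')(F) = Mul(6, F) (Function('R')(F) = Mul(3, Mul(2, F)) = Mul(6, F))
Function('Z')(x, y) = Add(-8, Mul(-1, x))
Function('d')(M, z) = Pow(Add(-8, Mul(-5, M)), -1) (Function('d')(M, z) = Pow(Add(Add(-8, Mul(-1, Mul(6, M))), M), -1) = Pow(Add(Add(-8, Mul(-6, M)), M), -1) = Pow(Add(-8, Mul(-5, M)), -1))
Add(Mul(43466, Pow(Function('d')(-133, -215), -1)), Mul(-16994, Pow(-40264, -1))) = Add(Mul(43466, Pow(Mul(-1, Pow(Add(8, Mul(5, -133)), -1)), -1)), Mul(-16994, Pow(-40264, -1))) = Add(Mul(43466, Pow(Mul(-1, Pow(Add(8, -665), -1)), -1)), Mul(-16994, Rational(-1, 40264))) = Add(Mul(43466, Pow(Mul(-1, Pow(-657, -1)), -1)), Rational(8497, 20132)) = Add(Mul(43466, Pow(Mul(-1, Rational(-1, 657)), -1)), Rational(8497, 20132)) = Add(Mul(43466, Pow(Rational(1, 657), -1)), Rational(8497, 20132)) = Add(Mul(43466, 657), Rational(8497, 20132)) = Add(28557162, Rational(8497, 20132)) = Rational(574912793881, 20132)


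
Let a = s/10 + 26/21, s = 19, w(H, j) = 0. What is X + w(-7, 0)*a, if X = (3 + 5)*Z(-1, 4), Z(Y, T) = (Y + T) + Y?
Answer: 16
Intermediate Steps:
a = 659/210 (a = 19/10 + 26/21 = 659/210 ≈ 3.1381)
Z(Y, T) = T + 2*Y (Z(Y, T) = (T + Y) + Y = T + 2*Y)
X = 16 (X = (3 + 5)*(4 + 2*(-1)) = 8*(4 - 2) = 8*2 = 16)
X + w(-7, 0)*a = 16 + 0*(659/210) = 16 + 0 = 16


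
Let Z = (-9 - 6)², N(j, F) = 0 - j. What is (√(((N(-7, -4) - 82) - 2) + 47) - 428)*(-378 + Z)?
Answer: 65484 - 153*I*√30 ≈ 65484.0 - 838.02*I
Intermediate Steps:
N(j, F) = -j
Z = 225 (Z = (-15)² = 225)
(√(((N(-7, -4) - 82) - 2) + 47) - 428)*(-378 + Z) = (√(((-1*(-7) - 82) - 2) + 47) - 428)*(-378 + 225) = (√(((7 - 82) - 2) + 47) - 428)*(-153) = (√((-75 - 2) + 47) - 428)*(-153) = (√(-77 + 47) - 428)*(-153) = (√(-30) - 428)*(-153) = (I*√30 - 428)*(-153) = (-428 + I*√30)*(-153) = 65484 - 153*I*√30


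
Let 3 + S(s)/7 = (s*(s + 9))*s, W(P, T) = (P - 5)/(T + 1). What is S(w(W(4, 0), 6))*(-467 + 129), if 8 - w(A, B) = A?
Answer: -3442530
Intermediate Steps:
W(P, T) = (-5 + P)/(1 + T)
w(A, B) = 8 - A
S(s) = -21 + 7*s**2*(9 + s) (S(s) = -21 + 7*((s*(s + 9))*s) = -21 + 7*((s*(9 + s))*s) = -21 + 7*(s**2*(9 + s)) = -21 + 7*s**2*(9 + s))
S(w(W(4, 0), 6))*(-467 + 129) = (-21 + 7*(8 - (-5 + 4)/(1 + 0))**3 + 63*(8 - (-5 + 4)/(1 + 0))**2)*(-467 + 129) = (-21 + 7*(8 - (-1)/1)**3 + 63*(8 - (-1)/1)**2)*(-338) = (-21 + 7*(8 - (-1))**3 + 63*(8 - (-1))**2)*(-338) = (-21 + 7*(8 - 1*(-1))**3 + 63*(8 - 1*(-1))**2)*(-338) = (-21 + 7*(8 + 1)**3 + 63*(8 + 1)**2)*(-338) = (-21 + 7*9**3 + 63*9**2)*(-338) = (-21 + 7*729 + 63*81)*(-338) = (-21 + 5103 + 5103)*(-338) = 10185*(-338) = -3442530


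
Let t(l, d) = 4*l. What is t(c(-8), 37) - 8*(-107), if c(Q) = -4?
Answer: 840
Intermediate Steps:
t(c(-8), 37) - 8*(-107) = 4*(-4) - 8*(-107) = -16 + 856 = 840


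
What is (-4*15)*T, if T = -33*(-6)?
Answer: -11880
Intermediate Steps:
T = 198
(-4*15)*T = -4*15*198 = -60*198 = -11880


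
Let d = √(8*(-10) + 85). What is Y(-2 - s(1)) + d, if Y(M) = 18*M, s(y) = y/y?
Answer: -54 + √5 ≈ -51.764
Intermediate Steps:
s(y) = 1
d = √5 (d = √(-80 + 85) = √5 ≈ 2.2361)
Y(-2 - s(1)) + d = 18*(-2 - 1*1) + √5 = 18*(-2 - 1) + √5 = 18*(-3) + √5 = -54 + √5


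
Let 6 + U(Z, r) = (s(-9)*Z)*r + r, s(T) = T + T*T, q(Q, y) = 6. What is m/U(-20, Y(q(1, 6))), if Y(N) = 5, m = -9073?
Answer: 9073/7201 ≈ 1.2600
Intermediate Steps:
s(T) = T + T**2
U(Z, r) = -6 + r + 72*Z*r (U(Z, r) = -6 + (((-9*(1 - 9))*Z)*r + r) = -6 + (((-9*(-8))*Z)*r + r) = -6 + ((72*Z)*r + r) = -6 + (72*Z*r + r) = -6 + (r + 72*Z*r) = -6 + r + 72*Z*r)
m/U(-20, Y(q(1, 6))) = -9073/(-6 + 5 + 72*(-20)*5) = -9073/(-6 + 5 - 7200) = -9073/(-7201) = -9073*(-1/7201) = 9073/7201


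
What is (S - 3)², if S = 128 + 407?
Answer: 283024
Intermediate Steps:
S = 535
(S - 3)² = (535 - 3)² = 532² = 283024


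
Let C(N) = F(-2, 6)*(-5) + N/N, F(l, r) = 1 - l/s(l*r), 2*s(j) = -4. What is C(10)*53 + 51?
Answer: 104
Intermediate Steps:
s(j) = -2 (s(j) = (½)*(-4) = -2)
F(l, r) = 1 + l/2 (F(l, r) = 1 - l/(-2) = 1 - l*(-1)/2 = 1 - (-1)*l/2 = 1 + l/2)
C(N) = 1 (C(N) = (1 + (½)*(-2))*(-5) + N/N = (1 - 1)*(-5) + 1 = 0*(-5) + 1 = 0 + 1 = 1)
C(10)*53 + 51 = 1*53 + 51 = 53 + 51 = 104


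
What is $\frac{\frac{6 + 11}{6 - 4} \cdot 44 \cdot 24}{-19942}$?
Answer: $- \frac{4488}{9971} \approx -0.45011$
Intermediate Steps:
$\frac{\frac{6 + 11}{6 - 4} \cdot 44 \cdot 24}{-19942} = \frac{17}{6 + \left(-8 + 4\right)} 44 \cdot 24 \left(- \frac{1}{19942}\right) = \frac{17}{6 - 4} \cdot 44 \cdot 24 \left(- \frac{1}{19942}\right) = \frac{17}{2} \cdot 44 \cdot 24 \left(- \frac{1}{19942}\right) = 374 \cdot 24 \left(- \frac{1}{19942}\right) = 8976 \left(- \frac{1}{19942}\right) = - \frac{4488}{9971}$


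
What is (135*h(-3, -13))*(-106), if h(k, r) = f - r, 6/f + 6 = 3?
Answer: -157410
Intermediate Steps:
f = -2 (f = 6/(-6 + 3) = 6/(-3) = 6*(-⅓) = -2)
h(k, r) = -2 - r
(135*h(-3, -13))*(-106) = (135*(-2 - 1*(-13)))*(-106) = (135*(-2 + 13))*(-106) = (135*11)*(-106) = 1485*(-106) = -157410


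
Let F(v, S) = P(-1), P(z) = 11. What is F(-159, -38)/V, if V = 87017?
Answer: 11/87017 ≈ 0.00012641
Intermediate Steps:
F(v, S) = 11
F(-159, -38)/V = 11/87017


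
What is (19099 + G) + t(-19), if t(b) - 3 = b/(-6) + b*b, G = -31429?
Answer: -71777/6 ≈ -11963.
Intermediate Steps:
t(b) = 3 + b**2 - b/6 (t(b) = 3 + (b/(-6) + b*b) = 3 + (b*(-1/6) + b**2) = 3 + (-b/6 + b**2) = 3 + (b**2 - b/6) = 3 + b**2 - b/6)
(19099 + G) + t(-19) = (19099 - 31429) + (3 + (-19)**2 - 1/6*(-19)) = -12330 + (3 + 361 + 19/6) = -12330 + 2203/6 = -71777/6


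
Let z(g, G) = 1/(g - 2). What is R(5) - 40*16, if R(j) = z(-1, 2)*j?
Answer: -1925/3 ≈ -641.67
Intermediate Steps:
z(g, G) = 1/(-2 + g)
R(j) = -j/3 (R(j) = j/(-2 - 1) = j/(-3) = -j/3)
R(5) - 40*16 = -⅓*5 - 40*16 = -5/3 - 640 = -1925/3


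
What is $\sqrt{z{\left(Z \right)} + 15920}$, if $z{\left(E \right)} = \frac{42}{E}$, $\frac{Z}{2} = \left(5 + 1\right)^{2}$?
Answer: $\frac{\sqrt{573141}}{6} \approx 126.18$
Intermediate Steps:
$Z = 72$ ($Z = 2 \left(5 + 1\right)^{2} = 2 \cdot 6^{2} = 2 \cdot 36 = 72$)
$\sqrt{z{\left(Z \right)} + 15920} = \sqrt{\frac{42}{72} + 15920} = \sqrt{42 \cdot \frac{1}{72} + 15920} = \sqrt{\frac{7}{12} + 15920} = \sqrt{\frac{191047}{12}} = \frac{\sqrt{573141}}{6}$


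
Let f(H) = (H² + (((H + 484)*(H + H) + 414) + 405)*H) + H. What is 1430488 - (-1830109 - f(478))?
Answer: 443484257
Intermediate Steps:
f(H) = H + H² + H*(819 + 2*H*(484 + H)) (f(H) = (H² + (((484 + H)*(2*H) + 414) + 405)*H) + H = (H² + ((2*H*(484 + H) + 414) + 405)*H) + H = (H² + ((414 + 2*H*(484 + H)) + 405)*H) + H = (H² + (819 + 2*H*(484 + H))*H) + H = (H² + H*(819 + 2*H*(484 + H))) + H = H + H² + H*(819 + 2*H*(484 + H)))
1430488 - (-1830109 - f(478)) = 1430488 - (-1830109 - 478*(820 + 2*478² + 969*478)) = 1430488 - (-1830109 - 478*(820 + 2*228484 + 463182)) = 1430488 - (-1830109 - 478*(820 + 456968 + 463182)) = 1430488 - (-1830109 - 478*920970) = 1430488 - (-1830109 - 1*440223660) = 1430488 - (-1830109 - 440223660) = 1430488 - 1*(-442053769) = 1430488 + 442053769 = 443484257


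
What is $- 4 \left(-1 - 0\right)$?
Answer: $4$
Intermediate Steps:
$- 4 \left(-1 - 0\right) = - 4 \left(-1 + 0\right) = \left(-4\right) \left(-1\right) = 4$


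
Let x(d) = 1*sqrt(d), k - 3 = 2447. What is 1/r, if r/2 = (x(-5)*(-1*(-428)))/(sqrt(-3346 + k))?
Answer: sqrt(70)/535 ≈ 0.015639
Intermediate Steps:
k = 2450 (k = 3 + 2447 = 2450)
x(d) = sqrt(d)
r = 107*sqrt(70)/14 (r = 2*((sqrt(-5)*(-1*(-428)))/(sqrt(-3346 + 2450))) = 2*(((I*sqrt(5))*428)/(sqrt(-896))) = 2*((428*I*sqrt(5))/((8*I*sqrt(14)))) = 2*((428*I*sqrt(5))*(-I*sqrt(14)/112)) = 2*(107*sqrt(70)/28) = 107*sqrt(70)/14 ≈ 63.945)
1/r = 1/(107*sqrt(70)/14) = sqrt(70)/535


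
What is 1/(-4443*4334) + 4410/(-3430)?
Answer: -173303665/134791734 ≈ -1.2857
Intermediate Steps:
1/(-4443*4334) + 4410/(-3430) = -1/4443*1/4334 + 4410*(-1/3430) = -1/19255962 - 9/7 = -173303665/134791734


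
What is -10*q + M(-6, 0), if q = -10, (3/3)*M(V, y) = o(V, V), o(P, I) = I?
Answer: 94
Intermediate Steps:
M(V, y) = V
-10*q + M(-6, 0) = -10*(-10) - 6 = 100 - 6 = 94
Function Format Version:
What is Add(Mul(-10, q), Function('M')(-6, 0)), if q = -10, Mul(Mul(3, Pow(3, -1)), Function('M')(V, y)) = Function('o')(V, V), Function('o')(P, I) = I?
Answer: 94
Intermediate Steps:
Function('M')(V, y) = V
Add(Mul(-10, q), Function('M')(-6, 0)) = Add(Mul(-10, -10), -6) = Add(100, -6) = 94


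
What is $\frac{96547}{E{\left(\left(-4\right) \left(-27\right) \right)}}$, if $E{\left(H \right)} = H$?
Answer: $\frac{96547}{108} \approx 893.95$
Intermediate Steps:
$\frac{96547}{E{\left(\left(-4\right) \left(-27\right) \right)}} = \frac{96547}{\left(-4\right) \left(-27\right)} = \frac{96547}{108}$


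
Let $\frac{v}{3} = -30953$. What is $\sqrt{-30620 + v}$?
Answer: $i \sqrt{123479} \approx 351.4 i$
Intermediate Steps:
$v = -92859$ ($v = 3 \left(-30953\right) = -92859$)
$\sqrt{-30620 + v} = \sqrt{-30620 - 92859} = \sqrt{-123479} = i \sqrt{123479}$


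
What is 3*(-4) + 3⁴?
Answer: 69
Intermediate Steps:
3*(-4) + 3⁴ = -12 + 81 = 69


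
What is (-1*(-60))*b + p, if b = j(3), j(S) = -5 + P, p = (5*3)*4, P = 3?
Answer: -60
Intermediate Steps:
p = 60 (p = 15*4 = 60)
j(S) = -2 (j(S) = -5 + 3 = -2)
b = -2
(-1*(-60))*b + p = -1*(-60)*(-2) + 60 = 60*(-2) + 60 = -120 + 60 = -60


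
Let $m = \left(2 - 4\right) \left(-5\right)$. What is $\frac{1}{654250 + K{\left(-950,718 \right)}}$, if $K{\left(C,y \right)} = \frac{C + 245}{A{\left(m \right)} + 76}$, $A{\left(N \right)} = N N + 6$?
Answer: $\frac{182}{119072795} \approx 1.5285 \cdot 10^{-6}$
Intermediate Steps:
$m = 10$ ($m = \left(-2\right) \left(-5\right) = 10$)
$A{\left(N \right)} = 6 + N^{2}$ ($A{\left(N \right)} = N^{2} + 6 = 6 + N^{2}$)
$K{\left(C,y \right)} = \frac{35}{26} + \frac{C}{182}$ ($K{\left(C,y \right)} = \frac{C + 245}{\left(6 + 10^{2}\right) + 76} = \frac{245 + C}{\left(6 + 100\right) + 76} = \frac{245 + C}{106 + 76} = \frac{245 + C}{182} = \left(245 + C\right) \frac{1}{182} = \frac{35}{26} + \frac{C}{182}$)
$\frac{1}{654250 + K{\left(-950,718 \right)}} = \frac{1}{654250 + \left(\frac{35}{26} + \frac{1}{182} \left(-950\right)\right)} = \frac{1}{654250 + \left(\frac{35}{26} - \frac{475}{91}\right)} = \frac{1}{654250 - \frac{705}{182}} = \frac{1}{\frac{119072795}{182}} = \frac{182}{119072795}$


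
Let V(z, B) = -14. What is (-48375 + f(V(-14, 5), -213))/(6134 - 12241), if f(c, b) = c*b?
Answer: 45393/6107 ≈ 7.4329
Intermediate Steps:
f(c, b) = b*c
(-48375 + f(V(-14, 5), -213))/(6134 - 12241) = (-48375 - 213*(-14))/(6134 - 12241) = (-48375 + 2982)/(-6107) = -45393*(-1/6107) = 45393/6107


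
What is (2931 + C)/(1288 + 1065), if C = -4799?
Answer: -1868/2353 ≈ -0.79388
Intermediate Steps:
(2931 + C)/(1288 + 1065) = (2931 - 4799)/(1288 + 1065) = -1868/2353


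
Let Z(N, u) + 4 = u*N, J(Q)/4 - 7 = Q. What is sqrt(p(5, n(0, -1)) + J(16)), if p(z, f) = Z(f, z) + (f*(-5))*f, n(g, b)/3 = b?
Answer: 2*sqrt(7) ≈ 5.2915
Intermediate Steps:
J(Q) = 28 + 4*Q
n(g, b) = 3*b
Z(N, u) = -4 + N*u (Z(N, u) = -4 + u*N = -4 + N*u)
p(z, f) = -4 - 5*f**2 + f*z (p(z, f) = (-4 + f*z) + (f*(-5))*f = (-4 + f*z) + (-5*f)*f = (-4 + f*z) - 5*f**2 = -4 - 5*f**2 + f*z)
sqrt(p(5, n(0, -1)) + J(16)) = sqrt((-4 - 5*(3*(-1))**2 + (3*(-1))*5) + (28 + 4*16)) = sqrt((-4 - 5*(-3)**2 - 3*5) + (28 + 64)) = sqrt((-4 - 5*9 - 15) + 92) = sqrt((-4 - 45 - 15) + 92) = sqrt(-64 + 92) = sqrt(28) = 2*sqrt(7)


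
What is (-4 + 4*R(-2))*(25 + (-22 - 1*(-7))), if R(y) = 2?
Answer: 40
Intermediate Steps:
(-4 + 4*R(-2))*(25 + (-22 - 1*(-7))) = (-4 + 4*2)*(25 + (-22 - 1*(-7))) = (-4 + 8)*(25 + (-22 + 7)) = 4*(25 - 15) = 4*10 = 40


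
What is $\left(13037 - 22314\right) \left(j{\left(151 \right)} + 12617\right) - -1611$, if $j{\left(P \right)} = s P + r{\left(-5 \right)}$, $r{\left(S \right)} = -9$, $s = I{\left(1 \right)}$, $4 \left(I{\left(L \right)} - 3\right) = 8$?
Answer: $-123966940$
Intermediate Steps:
$I{\left(L \right)} = 5$ ($I{\left(L \right)} = 3 + \frac{1}{4} \cdot 8 = 3 + 2 = 5$)
$s = 5$
$j{\left(P \right)} = -9 + 5 P$ ($j{\left(P \right)} = 5 P - 9 = -9 + 5 P$)
$\left(13037 - 22314\right) \left(j{\left(151 \right)} + 12617\right) - -1611 = \left(13037 - 22314\right) \left(\left(-9 + 5 \cdot 151\right) + 12617\right) - -1611 = - 9277 \left(\left(-9 + 755\right) + 12617\right) + 1611 = - 9277 \left(746 + 12617\right) + 1611 = \left(-9277\right) 13363 + 1611 = -123968551 + 1611 = -123966940$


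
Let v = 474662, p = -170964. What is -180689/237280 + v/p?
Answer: -35879778389/10141584480 ≈ -3.5379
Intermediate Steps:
-180689/237280 + v/p = -180689/237280 + 474662/(-170964) = -180689*1/237280 + 474662*(-1/170964) = -180689/237280 - 237331/85482 = -35879778389/10141584480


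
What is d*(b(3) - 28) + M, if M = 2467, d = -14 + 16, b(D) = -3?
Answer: 2405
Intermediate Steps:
d = 2
d*(b(3) - 28) + M = 2*(-3 - 28) + 2467 = 2*(-31) + 2467 = -62 + 2467 = 2405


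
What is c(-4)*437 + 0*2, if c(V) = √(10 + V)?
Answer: 437*√6 ≈ 1070.4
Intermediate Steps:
c(-4)*437 + 0*2 = √(10 - 4)*437 + 0*2 = √6*437 + 0 = 437*√6 + 0 = 437*√6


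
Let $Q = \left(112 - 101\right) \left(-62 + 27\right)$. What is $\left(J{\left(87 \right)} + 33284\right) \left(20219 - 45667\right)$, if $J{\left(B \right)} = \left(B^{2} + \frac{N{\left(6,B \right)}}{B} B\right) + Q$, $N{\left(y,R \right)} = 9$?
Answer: $-1030058696$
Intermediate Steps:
$Q = -385$ ($Q = 11 \left(-35\right) = -385$)
$J{\left(B \right)} = -376 + B^{2}$ ($J{\left(B \right)} = \left(B^{2} + \frac{9}{B} B\right) - 385 = \left(B^{2} + 9\right) - 385 = \left(9 + B^{2}\right) - 385 = -376 + B^{2}$)
$\left(J{\left(87 \right)} + 33284\right) \left(20219 - 45667\right) = \left(\left(-376 + 87^{2}\right) + 33284\right) \left(20219 - 45667\right) = \left(\left(-376 + 7569\right) + 33284\right) \left(-25448\right) = \left(7193 + 33284\right) \left(-25448\right) = 40477 \left(-25448\right) = -1030058696$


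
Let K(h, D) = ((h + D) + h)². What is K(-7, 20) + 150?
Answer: 186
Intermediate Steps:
K(h, D) = (D + 2*h)² (K(h, D) = ((D + h) + h)² = (D + 2*h)²)
K(-7, 20) + 150 = (20 + 2*(-7))² + 150 = (20 - 14)² + 150 = 6² + 150 = 36 + 150 = 186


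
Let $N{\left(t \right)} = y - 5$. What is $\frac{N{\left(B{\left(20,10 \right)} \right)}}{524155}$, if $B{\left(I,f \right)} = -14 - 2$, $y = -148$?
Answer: $- \frac{153}{524155} \approx -0.0002919$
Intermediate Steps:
$B{\left(I,f \right)} = -16$
$N{\left(t \right)} = -153$ ($N{\left(t \right)} = -148 - 5 = -153$)
$\frac{N{\left(B{\left(20,10 \right)} \right)}}{524155} = - \frac{153}{524155}$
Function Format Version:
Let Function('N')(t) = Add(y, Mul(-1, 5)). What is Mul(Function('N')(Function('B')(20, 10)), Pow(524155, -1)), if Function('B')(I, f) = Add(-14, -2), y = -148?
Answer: Rational(-153, 524155) ≈ -0.00029190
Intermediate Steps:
Function('B')(I, f) = -16
Function('N')(t) = -153 (Function('N')(t) = Add(-148, Mul(-1, 5)) = Add(-148, -5) = -153)
Mul(Function('N')(Function('B')(20, 10)), Pow(524155, -1)) = Mul(-153, Pow(524155, -1)) = Mul(-153, Rational(1, 524155)) = Rational(-153, 524155)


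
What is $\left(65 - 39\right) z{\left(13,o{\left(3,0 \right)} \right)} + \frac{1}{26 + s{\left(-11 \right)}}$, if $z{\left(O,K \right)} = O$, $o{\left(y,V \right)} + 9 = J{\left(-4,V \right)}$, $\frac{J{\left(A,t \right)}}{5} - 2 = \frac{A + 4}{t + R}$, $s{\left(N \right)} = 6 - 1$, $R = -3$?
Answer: $\frac{10479}{31} \approx 338.03$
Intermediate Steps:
$s{\left(N \right)} = 5$
$J{\left(A,t \right)} = 10 + \frac{5 \left(4 + A\right)}{-3 + t}$ ($J{\left(A,t \right)} = 10 + 5 \frac{A + 4}{t - 3} = 10 + 5 \frac{4 + A}{-3 + t} = 10 + \frac{5 \left(4 + A\right)}{-3 + t}$)
$o{\left(y,V \right)} = -9 + \frac{5 \left(-6 + 2 V\right)}{-3 + V}$ ($o{\left(y,V \right)} = -9 + \frac{5 \left(-2 - 4 + 2 V\right)}{-3 + V} = -9 + \frac{5 \left(-6 + 2 V\right)}{-3 + V}$)
$\left(65 - 39\right) z{\left(13,o{\left(3,0 \right)} \right)} + \frac{1}{26 + s{\left(-11 \right)}} = \left(65 - 39\right) 13 + \frac{1}{26 + 5} = 26 \cdot 13 + \frac{1}{31} = 338 + \frac{1}{31} = \frac{10479}{31}$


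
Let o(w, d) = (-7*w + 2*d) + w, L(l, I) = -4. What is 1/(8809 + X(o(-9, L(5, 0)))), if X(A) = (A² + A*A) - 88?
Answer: 1/12953 ≈ 7.7202e-5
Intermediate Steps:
o(w, d) = -6*w + 2*d
X(A) = -88 + 2*A² (X(A) = (A² + A²) - 88 = 2*A² - 88 = -88 + 2*A²)
1/(8809 + X(o(-9, L(5, 0)))) = 1/(8809 + (-88 + 2*(-6*(-9) + 2*(-4))²)) = 1/(8809 + (-88 + 2*(54 - 8)²)) = 1/(8809 + (-88 + 2*46²)) = 1/(8809 + (-88 + 2*2116)) = 1/(8809 + (-88 + 4232)) = 1/(8809 + 4144) = 1/12953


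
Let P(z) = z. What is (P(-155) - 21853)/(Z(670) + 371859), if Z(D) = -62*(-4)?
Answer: -22008/372107 ≈ -0.059144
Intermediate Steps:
Z(D) = 248
(P(-155) - 21853)/(Z(670) + 371859) = (-155 - 21853)/(248 + 371859) = -22008/372107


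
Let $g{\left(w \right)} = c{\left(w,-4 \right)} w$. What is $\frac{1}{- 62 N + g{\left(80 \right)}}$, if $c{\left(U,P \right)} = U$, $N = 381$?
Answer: $- \frac{1}{17222} \approx -5.8065 \cdot 10^{-5}$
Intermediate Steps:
$g{\left(w \right)} = w^{2}$ ($g{\left(w \right)} = w w = w^{2}$)
$\frac{1}{- 62 N + g{\left(80 \right)}} = \frac{1}{\left(-62\right) 381 + 80^{2}} = \frac{1}{-23622 + 6400} = \frac{1}{-17222} = - \frac{1}{17222}$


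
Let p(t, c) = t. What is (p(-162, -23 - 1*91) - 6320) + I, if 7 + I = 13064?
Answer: 6575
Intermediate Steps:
I = 13057 (I = -7 + 13064 = 13057)
(p(-162, -23 - 1*91) - 6320) + I = (-162 - 6320) + 13057 = -6482 + 13057 = 6575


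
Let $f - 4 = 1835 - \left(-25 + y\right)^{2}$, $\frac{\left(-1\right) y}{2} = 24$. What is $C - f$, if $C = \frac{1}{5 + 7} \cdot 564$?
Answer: $3537$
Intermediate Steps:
$y = -48$ ($y = \left(-2\right) 24 = -48$)
$C = 47$ ($C = \frac{1}{12} \cdot 564 = 47$)
$f = -3490$ ($f = 4 + \left(1835 - \left(-25 - 48\right)^{2}\right) = 4 + \left(1835 - \left(-73\right)^{2}\right) = 4 + \left(1835 - 5329\right) = 4 - 3494 = -3490$)
$C - f = 47 - -3490 = 47 + 3490 = 3537$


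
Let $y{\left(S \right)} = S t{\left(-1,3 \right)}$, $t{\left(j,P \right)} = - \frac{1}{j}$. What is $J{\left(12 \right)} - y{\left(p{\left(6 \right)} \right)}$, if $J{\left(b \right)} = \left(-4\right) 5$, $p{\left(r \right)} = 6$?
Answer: $-26$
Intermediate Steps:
$J{\left(b \right)} = -20$
$y{\left(S \right)} = S$ ($y{\left(S \right)} = S \left(- \frac{1}{-1}\right) = S \left(\left(-1\right) \left(-1\right)\right) = S 1 = S$)
$J{\left(12 \right)} - y{\left(p{\left(6 \right)} \right)} = -20 - 6 = -26$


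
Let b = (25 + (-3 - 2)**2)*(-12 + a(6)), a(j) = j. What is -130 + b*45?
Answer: -13630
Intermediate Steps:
b = -300 (b = (25 + (-3 - 2)**2)*(-12 + 6) = (25 + (-5)**2)*(-6) = (25 + 25)*(-6) = 50*(-6) = -300)
-130 + b*45 = -130 - 300*45 = -130 - 13500 = -13630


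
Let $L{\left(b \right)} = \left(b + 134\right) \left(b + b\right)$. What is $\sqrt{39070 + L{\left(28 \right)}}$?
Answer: $\sqrt{48142} \approx 219.41$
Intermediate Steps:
$L{\left(b \right)} = 2 b \left(134 + b\right)$ ($L{\left(b \right)} = \left(134 + b\right) 2 b = 2 b \left(134 + b\right)$)
$\sqrt{39070 + L{\left(28 \right)}} = \sqrt{39070 + 2 \cdot 28 \left(134 + 28\right)} = \sqrt{39070 + 2 \cdot 28 \cdot 162} = \sqrt{39070 + 9072} = \sqrt{48142}$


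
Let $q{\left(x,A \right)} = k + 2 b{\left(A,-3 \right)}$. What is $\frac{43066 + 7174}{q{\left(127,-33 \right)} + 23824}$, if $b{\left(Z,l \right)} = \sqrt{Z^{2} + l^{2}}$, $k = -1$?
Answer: $\frac{132985280}{63058993} - \frac{100480 \sqrt{122}}{189176979} \approx 2.103$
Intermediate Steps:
$q{\left(x,A \right)} = -1 + 2 \sqrt{9 + A^{2}}$ ($q{\left(x,A \right)} = -1 + 2 \sqrt{A^{2} + \left(-3\right)^{2}} = -1 + 2 \sqrt{A^{2} + 9} = -1 + 2 \sqrt{9 + A^{2}}$)
$\frac{43066 + 7174}{q{\left(127,-33 \right)} + 23824} = \frac{43066 + 7174}{\left(-1 + 2 \sqrt{9 + \left(-33\right)^{2}}\right) + 23824} = \frac{50240}{\left(-1 + 2 \sqrt{9 + 1089}\right) + 23824} = \frac{50240}{\left(-1 + 2 \sqrt{1098}\right) + 23824} = \frac{50240}{\left(-1 + 2 \cdot 3 \sqrt{122}\right) + 23824} = \frac{50240}{\left(-1 + 6 \sqrt{122}\right) + 23824} = \frac{50240}{23823 + 6 \sqrt{122}}$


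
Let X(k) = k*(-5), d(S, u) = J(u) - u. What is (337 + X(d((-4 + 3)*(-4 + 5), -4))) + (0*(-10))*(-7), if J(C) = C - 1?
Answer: 342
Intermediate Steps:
J(C) = -1 + C
d(S, u) = -1 (d(S, u) = (-1 + u) - u = -1)
X(k) = -5*k
(337 + X(d((-4 + 3)*(-4 + 5), -4))) + (0*(-10))*(-7) = (337 - 5*(-1)) + (0*(-10))*(-7) = (337 + 5) + 0*(-7) = 342 + 0 = 342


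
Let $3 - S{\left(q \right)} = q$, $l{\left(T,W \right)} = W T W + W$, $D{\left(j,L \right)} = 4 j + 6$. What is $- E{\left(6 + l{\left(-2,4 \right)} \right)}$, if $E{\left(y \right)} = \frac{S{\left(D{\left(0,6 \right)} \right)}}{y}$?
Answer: $- \frac{3}{22} \approx -0.13636$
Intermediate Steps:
$D{\left(j,L \right)} = 6 + 4 j$
$l{\left(T,W \right)} = W + T W^{2}$ ($l{\left(T,W \right)} = T W W + W = T W^{2} + W = W + T W^{2}$)
$S{\left(q \right)} = 3 - q$
$E{\left(y \right)} = - \frac{3}{y}$ ($E{\left(y \right)} = \frac{3 - \left(6 + 4 \cdot 0\right)}{y} = \frac{3 - \left(6 + 0\right)}{y} = \frac{3 - 6}{y} = - \frac{3}{y}$)
$- E{\left(6 + l{\left(-2,4 \right)} \right)} = - \frac{-3}{6 + 4 \left(1 - 8\right)} = - \frac{-3}{6 + 4 \left(-7\right)} = - \frac{-3}{6 - 28} = - \frac{-3}{-22} = - \frac{\left(-3\right) \left(-1\right)}{22} = \left(-1\right) \frac{3}{22} = - \frac{3}{22}$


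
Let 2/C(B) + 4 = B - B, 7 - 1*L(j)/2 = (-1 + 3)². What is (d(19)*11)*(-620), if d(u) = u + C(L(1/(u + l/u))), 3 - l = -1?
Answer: -126170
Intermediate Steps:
l = 4 (l = 3 - 1*(-1) = 3 + 1 = 4)
L(j) = 6 (L(j) = 14 - 2*(-1 + 3)² = 14 - 2*2² = 14 - 2*4 = 14 - 8 = 6)
C(B) = -½ (C(B) = 2/(-4 + (B - B)) = 2/(-4 + 0) = 2/(-4) = 2*(-¼) = -½)
d(u) = -½ + u (d(u) = u - ½ = -½ + u)
(d(19)*11)*(-620) = ((-½ + 19)*11)*(-620) = ((37/2)*11)*(-620) = (407/2)*(-620) = -126170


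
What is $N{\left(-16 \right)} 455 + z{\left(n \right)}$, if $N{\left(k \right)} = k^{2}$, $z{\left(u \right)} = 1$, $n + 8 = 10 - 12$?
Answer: $116481$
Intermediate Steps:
$n = -10$ ($n = -8 + \left(10 - 12\right) = -8 - 2 = -10$)
$N{\left(-16 \right)} 455 + z{\left(n \right)} = \left(-16\right)^{2} \cdot 455 + 1 = 256 \cdot 455 + 1 = 116480 + 1 = 116481$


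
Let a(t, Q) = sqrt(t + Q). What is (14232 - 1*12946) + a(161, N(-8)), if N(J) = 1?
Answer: 1286 + 9*sqrt(2) ≈ 1298.7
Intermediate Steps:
a(t, Q) = sqrt(Q + t)
(14232 - 1*12946) + a(161, N(-8)) = (14232 - 1*12946) + sqrt(1 + 161) = (14232 - 12946) + sqrt(162) = 1286 + 9*sqrt(2)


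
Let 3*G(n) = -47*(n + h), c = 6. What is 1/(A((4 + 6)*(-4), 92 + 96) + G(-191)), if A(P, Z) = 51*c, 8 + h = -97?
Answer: 3/14830 ≈ 0.00020229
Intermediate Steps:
h = -105 (h = -8 - 97 = -105)
G(n) = 1645 - 47*n/3 (G(n) = (-47*(n - 105))/3 = (-47*(-105 + n))/3 = (4935 - 47*n)/3 = 1645 - 47*n/3)
A(P, Z) = 306 (A(P, Z) = 51*6 = 306)
1/(A((4 + 6)*(-4), 92 + 96) + G(-191)) = 1/(306 + (1645 - 47/3*(-191))) = 1/(306 + (1645 + 8977/3)) = 1/(306 + 13912/3) = 1/(14830/3) = 3/14830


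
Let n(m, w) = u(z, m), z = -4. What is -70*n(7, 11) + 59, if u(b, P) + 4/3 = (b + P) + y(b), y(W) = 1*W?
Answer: 667/3 ≈ 222.33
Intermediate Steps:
y(W) = W
u(b, P) = -4/3 + P + 2*b (u(b, P) = -4/3 + ((b + P) + b) = -4/3 + ((P + b) + b) = -4/3 + (P + 2*b) = -4/3 + P + 2*b)
n(m, w) = -28/3 + m (n(m, w) = -4/3 + m + 2*(-4) = -4/3 + m - 8 = -28/3 + m)
-70*n(7, 11) + 59 = -70*(-28/3 + 7) + 59 = -70*(-7/3) + 59 = 490/3 + 59 = 667/3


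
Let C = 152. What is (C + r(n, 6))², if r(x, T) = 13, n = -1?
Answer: 27225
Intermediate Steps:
(C + r(n, 6))² = (152 + 13)² = 165² = 27225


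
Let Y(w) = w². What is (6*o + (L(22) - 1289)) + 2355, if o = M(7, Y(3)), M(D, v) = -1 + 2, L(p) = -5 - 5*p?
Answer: 957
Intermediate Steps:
M(D, v) = 1
o = 1
(6*o + (L(22) - 1289)) + 2355 = (6*1 + ((-5 - 5*22) - 1289)) + 2355 = (6 + ((-5 - 110) - 1289)) + 2355 = (6 + (-115 - 1289)) + 2355 = (6 - 1404) + 2355 = -1398 + 2355 = 957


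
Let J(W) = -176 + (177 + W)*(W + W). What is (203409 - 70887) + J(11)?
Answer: 136482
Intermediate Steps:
J(W) = -176 + 2*W*(177 + W) (J(W) = -176 + (177 + W)*(2*W) = -176 + 2*W*(177 + W))
(203409 - 70887) + J(11) = (203409 - 70887) + (-176 + 2*11² + 354*11) = 132522 + (-176 + 2*121 + 3894) = 132522 + (-176 + 242 + 3894) = 132522 + 3960 = 136482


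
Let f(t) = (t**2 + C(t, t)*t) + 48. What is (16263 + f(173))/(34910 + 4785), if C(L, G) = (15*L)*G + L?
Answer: 77741924/39695 ≈ 1958.5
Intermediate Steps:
C(L, G) = L + 15*G*L (C(L, G) = 15*G*L + L = L + 15*G*L)
f(t) = 48 + t**2 + t**2*(1 + 15*t) (f(t) = (t**2 + (t*(1 + 15*t))*t) + 48 = (t**2 + t**2*(1 + 15*t)) + 48 = 48 + t**2 + t**2*(1 + 15*t))
(16263 + f(173))/(34910 + 4785) = (16263 + (48 + 2*173**2 + 15*173**3))/(34910 + 4785) = (16263 + (48 + 2*29929 + 15*5177717))/39695 = (16263 + (48 + 59858 + 77665755))*(1/39695) = (16263 + 77725661)*(1/39695) = 77741924*(1/39695) = 77741924/39695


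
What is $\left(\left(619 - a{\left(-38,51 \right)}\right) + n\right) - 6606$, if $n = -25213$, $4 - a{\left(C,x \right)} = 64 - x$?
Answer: $-31191$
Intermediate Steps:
$a{\left(C,x \right)} = -60 + x$ ($a{\left(C,x \right)} = 4 - \left(64 - x\right) = 4 + \left(-64 + x\right) = -60 + x$)
$\left(\left(619 - a{\left(-38,51 \right)}\right) + n\right) - 6606 = \left(\left(619 - \left(-60 + 51\right)\right) - 25213\right) - 6606 = \left(\left(619 - -9\right) - 25213\right) - 6606 = \left(\left(619 + 9\right) - 25213\right) - 6606 = \left(628 - 25213\right) - 6606 = -24585 - 6606 = -31191$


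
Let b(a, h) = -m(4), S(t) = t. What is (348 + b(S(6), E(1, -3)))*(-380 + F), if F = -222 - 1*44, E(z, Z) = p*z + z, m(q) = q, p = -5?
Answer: -222224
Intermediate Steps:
E(z, Z) = -4*z (E(z, Z) = -5*z + z = -4*z)
F = -266 (F = -222 - 44 = -266)
b(a, h) = -4 (b(a, h) = -1*4 = -4)
(348 + b(S(6), E(1, -3)))*(-380 + F) = (348 - 4)*(-380 - 266) = 344*(-646) = -222224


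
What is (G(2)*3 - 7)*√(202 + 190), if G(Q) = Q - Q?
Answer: -98*√2 ≈ -138.59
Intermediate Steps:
G(Q) = 0
(G(2)*3 - 7)*√(202 + 190) = (0*3 - 7)*√(202 + 190) = (0 - 7)*√392 = -98*√2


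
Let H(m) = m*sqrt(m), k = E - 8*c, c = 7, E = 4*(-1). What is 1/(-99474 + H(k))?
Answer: I/(6*(-16579*I + 20*sqrt(15))) ≈ -1.0053e-5 + 4.6968e-8*I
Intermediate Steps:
E = -4
k = -60 (k = -4 - 8*7 = -4 - 56 = -60)
H(m) = m**(3/2)
1/(-99474 + H(k)) = 1/(-99474 + (-60)**(3/2)) = 1/(-99474 - 120*I*sqrt(15))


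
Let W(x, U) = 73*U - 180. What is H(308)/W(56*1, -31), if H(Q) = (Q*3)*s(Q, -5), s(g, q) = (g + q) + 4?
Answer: -40524/349 ≈ -116.11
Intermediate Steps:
s(g, q) = 4 + g + q
H(Q) = 3*Q*(-1 + Q) (H(Q) = (Q*3)*(4 + Q - 5) = (3*Q)*(-1 + Q) = 3*Q*(-1 + Q))
W(x, U) = -180 + 73*U
H(308)/W(56*1, -31) = (3*308*(-1 + 308))/(-180 + 73*(-31)) = (3*308*307)/(-180 - 2263) = 283668/(-2443) = 283668*(-1/2443) = -40524/349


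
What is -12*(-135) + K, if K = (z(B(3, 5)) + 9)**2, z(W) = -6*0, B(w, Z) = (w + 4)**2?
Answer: 1701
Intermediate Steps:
B(w, Z) = (4 + w)**2
z(W) = 0
K = 81 (K = (0 + 9)**2 = 9**2 = 81)
-12*(-135) + K = -12*(-135) + 81 = 1620 + 81 = 1701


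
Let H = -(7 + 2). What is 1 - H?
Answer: 10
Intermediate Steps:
H = -9 (H = -1*9 = -9)
1 - H = 1 - 1*(-9) = 1 + 9 = 10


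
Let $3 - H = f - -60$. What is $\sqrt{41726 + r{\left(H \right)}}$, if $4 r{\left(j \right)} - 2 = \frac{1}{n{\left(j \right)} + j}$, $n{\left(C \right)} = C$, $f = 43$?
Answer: $\frac{\sqrt{66762398}}{40} \approx 204.27$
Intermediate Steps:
$H = -100$ ($H = 3 - \left(43 - -60\right) = 3 - \left(43 + 60\right) = 3 - 103 = -100$)
$r{\left(j \right)} = \frac{1}{2} + \frac{1}{8 j}$ ($r{\left(j \right)} = \frac{1}{2} + \frac{1}{4 \left(j + j\right)} = \frac{1}{2} + \frac{1}{4 \cdot 2 j} = \frac{1}{2} + \frac{\frac{1}{2} \frac{1}{j}}{4} = \frac{1}{2} + \frac{1}{8 j}$)
$\sqrt{41726 + r{\left(H \right)}} = \sqrt{41726 + \frac{1 + 4 \left(-100\right)}{8 \left(-100\right)}} = \sqrt{41726 + \frac{1}{8} \left(- \frac{1}{100}\right) \left(1 - 400\right)} = \sqrt{41726 + \frac{1}{8} \left(- \frac{1}{100}\right) \left(-399\right)} = \sqrt{41726 + \frac{399}{800}} = \sqrt{\frac{33381199}{800}} = \frac{\sqrt{66762398}}{40}$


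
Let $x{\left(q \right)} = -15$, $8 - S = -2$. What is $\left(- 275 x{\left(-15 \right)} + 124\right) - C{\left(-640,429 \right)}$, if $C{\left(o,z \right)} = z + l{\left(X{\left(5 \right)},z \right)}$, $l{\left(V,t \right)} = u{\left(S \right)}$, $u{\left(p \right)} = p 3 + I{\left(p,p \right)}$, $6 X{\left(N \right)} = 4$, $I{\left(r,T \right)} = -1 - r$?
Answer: $3801$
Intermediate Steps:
$X{\left(N \right)} = \frac{2}{3}$ ($X{\left(N \right)} = \frac{1}{6} \cdot 4 = \frac{2}{3}$)
$S = 10$ ($S = 8 - -2 = 8 + 2 = 10$)
$u{\left(p \right)} = -1 + 2 p$ ($u{\left(p \right)} = p 3 - \left(1 + p\right) = 3 p - \left(1 + p\right) = -1 + 2 p$)
$l{\left(V,t \right)} = 19$ ($l{\left(V,t \right)} = -1 + 2 \cdot 10 = -1 + 20 = 19$)
$C{\left(o,z \right)} = 19 + z$ ($C{\left(o,z \right)} = z + 19 = 19 + z$)
$\left(- 275 x{\left(-15 \right)} + 124\right) - C{\left(-640,429 \right)} = \left(\left(-275\right) \left(-15\right) + 124\right) - \left(19 + 429\right) = \left(4125 + 124\right) - 448 = 4249 - 448 = 3801$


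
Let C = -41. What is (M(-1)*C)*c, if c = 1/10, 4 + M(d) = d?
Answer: 41/2 ≈ 20.500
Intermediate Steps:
M(d) = -4 + d
c = ⅒ ≈ 0.10000
(M(-1)*C)*c = ((-4 - 1)*(-41))*(⅒) = -5*(-41)*(⅒) = 205*(⅒) = 41/2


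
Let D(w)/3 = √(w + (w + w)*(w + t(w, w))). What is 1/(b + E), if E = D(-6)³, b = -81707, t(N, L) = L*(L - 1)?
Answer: I/(-81707*I + 11826*√438) ≈ -1.2028e-6 + 3.6433e-6*I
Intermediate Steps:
t(N, L) = L*(-1 + L)
D(w) = 3*√(w + 2*w*(w + w*(-1 + w))) (D(w) = 3*√(w + (w + w)*(w + w*(-1 + w))) = 3*√(w + (2*w)*(w + w*(-1 + w))) = 3*√(w + 2*w*(w + w*(-1 + w))))
E = -11826*I*√438 (E = (3*√(-6 + 2*(-6)³))³ = (3*√(-6 + 2*(-216)))³ = (3*√(-6 - 432))³ = (3*√(-438))³ = (3*(I*√438))³ = (3*I*√438)³ = -11826*I*√438 ≈ -2.475e+5*I)
1/(b + E) = 1/(-81707 - 11826*I*√438)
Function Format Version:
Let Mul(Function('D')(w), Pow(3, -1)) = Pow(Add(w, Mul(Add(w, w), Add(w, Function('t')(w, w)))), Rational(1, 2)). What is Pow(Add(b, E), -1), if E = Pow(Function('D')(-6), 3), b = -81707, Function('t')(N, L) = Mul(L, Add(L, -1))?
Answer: Mul(I, Pow(Add(Mul(-81707, I), Mul(11826, Pow(438, Rational(1, 2)))), -1)) ≈ Add(-1.2028e-6, Mul(3.6433e-6, I))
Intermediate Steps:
Function('t')(N, L) = Mul(L, Add(-1, L))
Function('D')(w) = Mul(3, Pow(Add(w, Mul(2, w, Add(w, Mul(w, Add(-1, w))))), Rational(1, 2))) (Function('D')(w) = Mul(3, Pow(Add(w, Mul(Add(w, w), Add(w, Mul(w, Add(-1, w))))), Rational(1, 2))) = Mul(3, Pow(Add(w, Mul(Mul(2, w), Add(w, Mul(w, Add(-1, w))))), Rational(1, 2))) = Mul(3, Pow(Add(w, Mul(2, w, Add(w, Mul(w, Add(-1, w))))), Rational(1, 2))))
E = Mul(-11826, I, Pow(438, Rational(1, 2))) (E = Pow(Mul(3, Pow(Add(-6, Mul(2, Pow(-6, 3))), Rational(1, 2))), 3) = Pow(Mul(3, Pow(Add(-6, Mul(2, -216)), Rational(1, 2))), 3) = Pow(Mul(3, Pow(Add(-6, -432), Rational(1, 2))), 3) = Pow(Mul(3, Pow(-438, Rational(1, 2))), 3) = Pow(Mul(3, Mul(I, Pow(438, Rational(1, 2)))), 3) = Pow(Mul(3, I, Pow(438, Rational(1, 2))), 3) = Mul(-11826, I, Pow(438, Rational(1, 2))) ≈ Mul(-2.4750e+5, I))
Pow(Add(b, E), -1) = Pow(Add(-81707, Mul(-11826, I, Pow(438, Rational(1, 2)))), -1)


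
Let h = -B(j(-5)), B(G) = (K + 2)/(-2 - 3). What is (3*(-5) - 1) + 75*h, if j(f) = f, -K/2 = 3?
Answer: -76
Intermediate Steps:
K = -6 (K = -2*3 = -6)
B(G) = ⅘ (B(G) = (-6 + 2)/(-2 - 3) = -4/(-5) = -4*(-⅕) = ⅘)
h = -⅘ (h = -1*⅘ = -⅘ ≈ -0.80000)
(3*(-5) - 1) + 75*h = (3*(-5) - 1) + 75*(-⅘) = (-15 - 1) - 60 = -16 - 60 = -76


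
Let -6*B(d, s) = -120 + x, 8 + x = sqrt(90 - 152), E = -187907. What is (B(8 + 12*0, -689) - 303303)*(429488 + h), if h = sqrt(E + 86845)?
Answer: -(429488 + 13*I*sqrt(598))*(1819690 + I*sqrt(62))/6 ≈ -1.3026e+11 - 9.6978e+7*I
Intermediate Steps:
x = -8 + I*sqrt(62) (x = -8 + sqrt(90 - 152) = -8 + sqrt(-62) = -8 + I*sqrt(62) ≈ -8.0 + 7.874*I)
B(d, s) = 64/3 - I*sqrt(62)/6 (B(d, s) = -(-120 + (-8 + I*sqrt(62)))/6 = -(-128 + I*sqrt(62))/6 = 64/3 - I*sqrt(62)/6)
h = 13*I*sqrt(598) (h = sqrt(-187907 + 86845) = sqrt(-101062) = 13*I*sqrt(598) ≈ 317.9*I)
(B(8 + 12*0, -689) - 303303)*(429488 + h) = ((64/3 - I*sqrt(62)/6) - 303303)*(429488 + 13*I*sqrt(598)) = (-909845/3 - I*sqrt(62)/6)*(429488 + 13*I*sqrt(598)) = (429488 + 13*I*sqrt(598))*(-909845/3 - I*sqrt(62)/6)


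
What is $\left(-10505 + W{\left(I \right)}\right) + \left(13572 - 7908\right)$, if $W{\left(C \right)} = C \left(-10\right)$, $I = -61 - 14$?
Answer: $-4091$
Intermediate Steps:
$I = -75$ ($I = -61 - 14 = -75$)
$W{\left(C \right)} = - 10 C$
$\left(-10505 + W{\left(I \right)}\right) + \left(13572 - 7908\right) = \left(-10505 - -750\right) + \left(13572 - 7908\right) = \left(-10505 + 750\right) + 5664 = -9755 + 5664 = -4091$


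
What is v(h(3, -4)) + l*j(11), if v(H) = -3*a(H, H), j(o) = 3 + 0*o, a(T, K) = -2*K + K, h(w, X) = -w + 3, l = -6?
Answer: -18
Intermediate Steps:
h(w, X) = 3 - w
a(T, K) = -K
j(o) = 3 (j(o) = 3 + 0 = 3)
v(H) = 3*H (v(H) = -(-3)*H = 3*H)
v(h(3, -4)) + l*j(11) = 3*(3 - 1*3) - 6*3 = 3*(3 - 3) - 18 = 3*0 - 18 = 0 - 18 = -18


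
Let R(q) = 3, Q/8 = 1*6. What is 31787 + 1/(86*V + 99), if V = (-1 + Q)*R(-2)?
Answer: 388596076/12225 ≈ 31787.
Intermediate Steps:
Q = 48 (Q = 8*(1*6) = 8*6 = 48)
V = 141 (V = (-1 + 48)*3 = 47*3 = 141)
31787 + 1/(86*V + 99) = 31787 + 1/(86*141 + 99) = 31787 + 1/(12126 + 99) = 31787 + 1/12225 = 388596076/12225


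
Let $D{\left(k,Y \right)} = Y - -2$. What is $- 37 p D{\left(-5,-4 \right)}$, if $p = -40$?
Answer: $-2960$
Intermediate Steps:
$D{\left(k,Y \right)} = 2 + Y$ ($D{\left(k,Y \right)} = Y + 2 = 2 + Y$)
$- 37 p D{\left(-5,-4 \right)} = \left(-37\right) \left(-40\right) \left(2 - 4\right) = 1480 \left(-2\right) = -2960$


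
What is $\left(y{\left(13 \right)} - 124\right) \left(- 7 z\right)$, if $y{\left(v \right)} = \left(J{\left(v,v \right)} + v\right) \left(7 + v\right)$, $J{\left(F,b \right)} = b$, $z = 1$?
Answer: $-2772$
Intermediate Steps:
$y{\left(v \right)} = 2 v \left(7 + v\right)$ ($y{\left(v \right)} = \left(v + v\right) \left(7 + v\right) = 2 v \left(7 + v\right)$)
$\left(y{\left(13 \right)} - 124\right) \left(- 7 z\right) = \left(2 \cdot 13 \left(7 + 13\right) - 124\right) \left(\left(-7\right) 1\right) = \left(2 \cdot 13 \cdot 20 - 124\right) \left(-7\right) = \left(520 - 124\right) \left(-7\right) = 396 \left(-7\right) = -2772$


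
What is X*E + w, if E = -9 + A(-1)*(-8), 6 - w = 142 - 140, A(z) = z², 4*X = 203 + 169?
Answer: -1577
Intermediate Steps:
X = 93 (X = (203 + 169)/4 = (¼)*372 = 93)
w = 4 (w = 6 - (142 - 140) = 6 - 1*2 = 6 - 2 = 4)
E = -17 (E = -9 + (-1)²*(-8) = -9 + 1*(-8) = -9 - 8 = -17)
X*E + w = 93*(-17) + 4 = -1581 + 4 = -1577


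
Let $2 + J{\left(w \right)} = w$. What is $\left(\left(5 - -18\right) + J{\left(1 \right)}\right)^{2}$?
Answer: $484$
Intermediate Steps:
$J{\left(w \right)} = -2 + w$
$\left(\left(5 - -18\right) + J{\left(1 \right)}\right)^{2} = \left(\left(5 - -18\right) + \left(-2 + 1\right)\right)^{2} = \left(\left(5 + 18\right) - 1\right)^{2} = \left(23 - 1\right)^{2} = 22^{2} = 484$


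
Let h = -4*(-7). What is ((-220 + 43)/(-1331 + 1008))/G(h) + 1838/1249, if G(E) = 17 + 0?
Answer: 10313531/6858259 ≈ 1.5038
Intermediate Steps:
h = 28
G(E) = 17
((-220 + 43)/(-1331 + 1008))/G(h) + 1838/1249 = ((-220 + 43)/(-1331 + 1008))/17 + 1838/1249 = -177/(-323)*(1/17) + 1838*(1/1249) = -177*(-1/323)*(1/17) + 1838/1249 = (177/323)*(1/17) + 1838/1249 = 177/5491 + 1838/1249 = 10313531/6858259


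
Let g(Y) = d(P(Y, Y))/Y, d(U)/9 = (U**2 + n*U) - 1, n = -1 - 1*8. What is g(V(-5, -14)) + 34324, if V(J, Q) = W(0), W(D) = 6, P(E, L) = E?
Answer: 68591/2 ≈ 34296.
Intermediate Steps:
n = -9 (n = -1 - 8 = -9)
d(U) = -9 - 81*U + 9*U**2 (d(U) = 9*((U**2 - 9*U) - 1) = 9*(-1 + U**2 - 9*U) = -9 - 81*U + 9*U**2)
V(J, Q) = 6
g(Y) = (-9 - 81*Y + 9*Y**2)/Y
g(V(-5, -14)) + 34324 = (-81 - 9/6 + 9*6) + 34324 = (-81 - 9*1/6 + 54) + 34324 = (-81 - 3/2 + 54) + 34324 = -57/2 + 34324 = 68591/2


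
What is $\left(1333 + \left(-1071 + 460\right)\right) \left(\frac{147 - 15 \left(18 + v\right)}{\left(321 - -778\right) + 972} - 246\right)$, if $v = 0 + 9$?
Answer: $- \frac{19369512}{109} \approx -1.777 \cdot 10^{5}$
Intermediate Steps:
$v = 9$
$\left(1333 + \left(-1071 + 460\right)\right) \left(\frac{147 - 15 \left(18 + v\right)}{\left(321 - -778\right) + 972} - 246\right) = \left(1333 + \left(-1071 + 460\right)\right) \left(\frac{147 - 15 \left(18 + 9\right)}{\left(321 - -778\right) + 972} - 246\right) = \left(1333 - 611\right) \left(\frac{147 - 405}{\left(321 + 778\right) + 972} - 246\right) = 722 \left(\frac{147 - 405}{1099 + 972} - 246\right) = 722 \left(- \frac{258}{2071} - 246\right) = 722 \left(- \frac{509724}{2071}\right) = - \frac{19369512}{109}$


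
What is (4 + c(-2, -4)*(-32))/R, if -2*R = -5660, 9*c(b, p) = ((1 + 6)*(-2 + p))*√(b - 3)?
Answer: 2/1415 + 224*I*√5/4245 ≈ 0.0014134 + 0.11799*I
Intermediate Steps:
c(b, p) = √(-3 + b)*(-14 + 7*p)/9 (c(b, p) = (((1 + 6)*(-2 + p))*√(b - 3))/9 = ((7*(-2 + p))*√(-3 + b))/9 = ((-14 + 7*p)*√(-3 + b))/9 = (√(-3 + b)*(-14 + 7*p))/9 = √(-3 + b)*(-14 + 7*p)/9)
R = 2830 (R = -½*(-5660) = 2830)
(4 + c(-2, -4)*(-32))/R = (4 + (7*√(-3 - 2)*(-2 - 4)/9)*(-32))/2830 = (4 + ((7/9)*√(-5)*(-6))*(-32))*(1/2830) = (4 + ((7/9)*(I*√5)*(-6))*(-32))*(1/2830) = (4 - 14*I*√5/3*(-32))*(1/2830) = (4 + 448*I*√5/3)*(1/2830) = 2/1415 + 224*I*√5/4245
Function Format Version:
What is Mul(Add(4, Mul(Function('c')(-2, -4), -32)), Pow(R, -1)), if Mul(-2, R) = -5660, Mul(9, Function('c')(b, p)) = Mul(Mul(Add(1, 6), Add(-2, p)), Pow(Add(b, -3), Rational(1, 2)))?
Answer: Add(Rational(2, 1415), Mul(Rational(224, 4245), I, Pow(5, Rational(1, 2)))) ≈ Add(0.0014134, Mul(0.11799, I))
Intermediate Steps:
Function('c')(b, p) = Mul(Rational(1, 9), Pow(Add(-3, b), Rational(1, 2)), Add(-14, Mul(7, p))) (Function('c')(b, p) = Mul(Rational(1, 9), Mul(Mul(Add(1, 6), Add(-2, p)), Pow(Add(b, -3), Rational(1, 2)))) = Mul(Rational(1, 9), Mul(Mul(7, Add(-2, p)), Pow(Add(-3, b), Rational(1, 2)))) = Mul(Rational(1, 9), Mul(Add(-14, Mul(7, p)), Pow(Add(-3, b), Rational(1, 2)))) = Mul(Rational(1, 9), Mul(Pow(Add(-3, b), Rational(1, 2)), Add(-14, Mul(7, p)))) = Mul(Rational(1, 9), Pow(Add(-3, b), Rational(1, 2)), Add(-14, Mul(7, p))))
R = 2830 (R = Mul(Rational(-1, 2), -5660) = 2830)
Mul(Add(4, Mul(Function('c')(-2, -4), -32)), Pow(R, -1)) = Mul(Add(4, Mul(Mul(Rational(7, 9), Pow(Add(-3, -2), Rational(1, 2)), Add(-2, -4)), -32)), Pow(2830, -1)) = Mul(Add(4, Mul(Mul(Rational(7, 9), Pow(-5, Rational(1, 2)), -6), -32)), Rational(1, 2830)) = Mul(Add(4, Mul(Mul(Rational(7, 9), Mul(I, Pow(5, Rational(1, 2))), -6), -32)), Rational(1, 2830)) = Mul(Add(4, Mul(Mul(Rational(-14, 3), I, Pow(5, Rational(1, 2))), -32)), Rational(1, 2830)) = Mul(Add(4, Mul(Rational(448, 3), I, Pow(5, Rational(1, 2)))), Rational(1, 2830)) = Add(Rational(2, 1415), Mul(Rational(224, 4245), I, Pow(5, Rational(1, 2))))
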